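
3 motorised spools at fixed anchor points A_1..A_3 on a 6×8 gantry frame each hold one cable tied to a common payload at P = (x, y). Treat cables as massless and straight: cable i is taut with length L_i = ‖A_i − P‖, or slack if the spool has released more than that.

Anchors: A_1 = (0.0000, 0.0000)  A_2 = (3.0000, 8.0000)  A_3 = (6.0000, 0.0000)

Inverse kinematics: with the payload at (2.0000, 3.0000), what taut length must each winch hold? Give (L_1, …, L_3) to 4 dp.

cable 1: Δx=-2.0000, Δy=-3.0000; L_1 = √(Δx²+Δy²) = 3.6056
cable 2: Δx=1.0000, Δy=5.0000; L_2 = √(Δx²+Δy²) = 5.0990
cable 3: Δx=4.0000, Δy=-3.0000; L_3 = √(Δx²+Δy²) = 5.0000

(3.6056, 5.0990, 5.0000)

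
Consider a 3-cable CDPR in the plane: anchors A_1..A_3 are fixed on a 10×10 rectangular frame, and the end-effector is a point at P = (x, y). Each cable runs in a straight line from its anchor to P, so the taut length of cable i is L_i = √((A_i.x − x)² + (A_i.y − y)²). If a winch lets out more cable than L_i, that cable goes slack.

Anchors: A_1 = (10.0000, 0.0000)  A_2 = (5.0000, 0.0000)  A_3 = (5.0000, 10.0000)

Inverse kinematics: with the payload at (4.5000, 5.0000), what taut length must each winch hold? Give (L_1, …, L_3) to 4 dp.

(7.4330, 5.0249, 5.0249)

cable 1: Δx=5.5000, Δy=-5.0000; L_1 = √(Δx²+Δy²) = 7.4330
cable 2: Δx=0.5000, Δy=-5.0000; L_2 = √(Δx²+Δy²) = 5.0249
cable 3: Δx=0.5000, Δy=5.0000; L_3 = √(Δx²+Δy²) = 5.0249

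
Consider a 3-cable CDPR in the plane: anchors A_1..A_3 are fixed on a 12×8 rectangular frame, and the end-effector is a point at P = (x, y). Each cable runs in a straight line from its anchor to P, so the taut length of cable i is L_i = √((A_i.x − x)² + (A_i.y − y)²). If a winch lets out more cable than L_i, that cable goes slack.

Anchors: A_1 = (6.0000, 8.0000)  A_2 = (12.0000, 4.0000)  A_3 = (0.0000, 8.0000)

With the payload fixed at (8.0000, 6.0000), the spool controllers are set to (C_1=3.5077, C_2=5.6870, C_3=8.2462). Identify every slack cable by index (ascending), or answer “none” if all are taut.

i=1: geometric 2.8284 vs commanded 3.5077 ⇒ slack
i=2: geometric 4.4721 vs commanded 5.6870 ⇒ slack
i=3: geometric 8.2462 vs commanded 8.2462 ⇒ taut

1, 2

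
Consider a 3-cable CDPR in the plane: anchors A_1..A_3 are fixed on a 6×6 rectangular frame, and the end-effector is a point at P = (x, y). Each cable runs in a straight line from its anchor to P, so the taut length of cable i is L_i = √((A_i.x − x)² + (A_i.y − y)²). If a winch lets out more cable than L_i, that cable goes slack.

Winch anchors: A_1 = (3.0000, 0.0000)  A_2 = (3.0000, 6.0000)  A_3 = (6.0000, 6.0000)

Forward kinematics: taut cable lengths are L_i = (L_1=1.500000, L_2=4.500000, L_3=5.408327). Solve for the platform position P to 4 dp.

expand ‖A_i−P‖²=L_i² and subtract eq 1 (c_i ≔ ‖A_i‖²−L_i²)
c_1 = 9.0000+0.0000−2.2500 = 6.7500
eq1−eq2 → [0.0000  -12.0000]·P = -18.0000
eq1−eq3 → [-6.0000  -12.0000]·P = -36.0000
2×2 solve → P = (3.0000, 1.5000)

(3.0000, 1.5000)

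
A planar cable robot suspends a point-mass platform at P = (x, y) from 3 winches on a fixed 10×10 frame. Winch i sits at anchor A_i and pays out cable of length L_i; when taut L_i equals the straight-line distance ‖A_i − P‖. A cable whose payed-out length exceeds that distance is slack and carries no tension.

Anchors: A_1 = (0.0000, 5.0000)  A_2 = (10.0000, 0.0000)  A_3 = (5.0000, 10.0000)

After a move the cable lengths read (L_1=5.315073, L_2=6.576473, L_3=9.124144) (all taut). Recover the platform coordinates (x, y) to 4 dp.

(3.5000, 1.0000)

circle eqns → linear via eq_j − eq_1; set c_j = A_j·A_j − L_j²
c_1 = 0.0000+25.0000−28.2500 = -3.2500
-20.0000·x + 10.0000·y = c_1−c_2 = -60.0000
-10.0000·x − 10.0000·y = c_1−c_3 = -45.0000
solve first two rows → x=3.5000, y=1.0000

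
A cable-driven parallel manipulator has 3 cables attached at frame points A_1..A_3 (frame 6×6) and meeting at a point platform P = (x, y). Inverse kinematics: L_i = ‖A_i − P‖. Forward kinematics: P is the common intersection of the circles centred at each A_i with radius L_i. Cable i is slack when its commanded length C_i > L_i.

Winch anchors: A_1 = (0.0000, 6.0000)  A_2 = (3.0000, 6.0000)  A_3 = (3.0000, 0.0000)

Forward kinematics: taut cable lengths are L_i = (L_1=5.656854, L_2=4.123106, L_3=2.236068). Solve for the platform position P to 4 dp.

(4.0000, 2.0000)

expand ‖A_i−P‖²=L_i² and subtract eq 1 (q_i ≔ ‖A_i‖²−L_i²)
q_1 = 0.0000+36.0000−32.0000 = 4.0000
eq1−eq2 → [-6.0000  0.0000]·P = -24.0000
eq1−eq3 → [-6.0000  12.0000]·P = 0.0000
2×2 solve → P = (4.0000, 2.0000)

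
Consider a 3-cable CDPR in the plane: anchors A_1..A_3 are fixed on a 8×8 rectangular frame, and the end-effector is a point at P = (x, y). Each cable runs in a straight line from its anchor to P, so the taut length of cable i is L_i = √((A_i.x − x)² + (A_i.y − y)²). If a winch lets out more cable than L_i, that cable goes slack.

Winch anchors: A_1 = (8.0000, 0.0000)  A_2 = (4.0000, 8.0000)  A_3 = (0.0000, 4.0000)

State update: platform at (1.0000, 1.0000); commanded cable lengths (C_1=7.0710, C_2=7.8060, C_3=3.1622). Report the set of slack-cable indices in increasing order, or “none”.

i=1: geometric 7.0711 vs commanded 7.0710 ⇒ taut
i=2: geometric 7.6158 vs commanded 7.8060 ⇒ slack
i=3: geometric 3.1623 vs commanded 3.1622 ⇒ taut

2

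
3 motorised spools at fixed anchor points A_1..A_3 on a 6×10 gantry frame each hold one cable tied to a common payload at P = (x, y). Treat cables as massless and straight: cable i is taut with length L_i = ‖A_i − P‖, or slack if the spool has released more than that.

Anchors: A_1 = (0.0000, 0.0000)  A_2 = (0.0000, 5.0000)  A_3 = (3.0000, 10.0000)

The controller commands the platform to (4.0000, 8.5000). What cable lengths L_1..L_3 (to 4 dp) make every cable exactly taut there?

L_1: Δ = A_1−P = (-4.0000, -8.5000) → ‖Δ‖ = √88.2500 = 9.3941
L_2: Δ = A_2−P = (-4.0000, -3.5000) → ‖Δ‖ = √28.2500 = 5.3151
L_3: Δ = A_3−P = (-1.0000, 1.5000) → ‖Δ‖ = √3.2500 = 1.8028

(9.3941, 5.3151, 1.8028)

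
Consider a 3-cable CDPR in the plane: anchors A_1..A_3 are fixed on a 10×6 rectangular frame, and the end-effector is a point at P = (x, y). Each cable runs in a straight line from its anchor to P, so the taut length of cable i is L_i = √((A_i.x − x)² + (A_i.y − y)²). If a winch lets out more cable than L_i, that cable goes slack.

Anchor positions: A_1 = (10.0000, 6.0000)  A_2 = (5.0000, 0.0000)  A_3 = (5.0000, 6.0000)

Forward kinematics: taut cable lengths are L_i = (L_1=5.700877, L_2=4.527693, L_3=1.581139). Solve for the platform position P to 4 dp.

(4.5000, 4.5000)

expand ‖A_i−P‖²=L_i² and subtract eq 1 (k_i ≔ ‖A_i‖²−L_i²)
k_1 = 100.0000+36.0000−32.5000 = 103.5000
eq1−eq2 → [10.0000  12.0000]·P = 99.0000
eq1−eq3 → [10.0000  0.0000]·P = 45.0000
2×2 solve → P = (4.5000, 4.5000)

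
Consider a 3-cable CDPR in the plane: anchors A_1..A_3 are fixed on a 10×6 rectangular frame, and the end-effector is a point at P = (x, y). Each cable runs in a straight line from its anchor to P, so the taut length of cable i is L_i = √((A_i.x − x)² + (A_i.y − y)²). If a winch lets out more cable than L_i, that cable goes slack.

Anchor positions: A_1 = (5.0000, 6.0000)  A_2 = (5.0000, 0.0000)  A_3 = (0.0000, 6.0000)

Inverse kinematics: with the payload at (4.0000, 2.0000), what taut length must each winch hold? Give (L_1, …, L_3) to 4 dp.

(4.1231, 2.2361, 5.6569)

L_1: Δ = A_1−P = (1.0000, 4.0000) → ‖Δ‖ = √17.0000 = 4.1231
L_2: Δ = A_2−P = (1.0000, -2.0000) → ‖Δ‖ = √5.0000 = 2.2361
L_3: Δ = A_3−P = (-4.0000, 4.0000) → ‖Δ‖ = √32.0000 = 5.6569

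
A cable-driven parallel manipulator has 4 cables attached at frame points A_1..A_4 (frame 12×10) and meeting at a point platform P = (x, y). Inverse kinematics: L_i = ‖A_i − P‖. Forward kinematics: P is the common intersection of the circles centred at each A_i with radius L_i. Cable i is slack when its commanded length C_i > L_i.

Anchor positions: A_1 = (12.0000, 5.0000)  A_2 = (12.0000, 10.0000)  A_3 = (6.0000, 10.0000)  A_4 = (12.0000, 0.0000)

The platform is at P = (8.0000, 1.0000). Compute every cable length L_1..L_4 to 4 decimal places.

L_1: Δ = A_1−P = (4.0000, 4.0000) → ‖Δ‖ = √32.0000 = 5.6569
L_2: Δ = A_2−P = (4.0000, 9.0000) → ‖Δ‖ = √97.0000 = 9.8489
L_3: Δ = A_3−P = (-2.0000, 9.0000) → ‖Δ‖ = √85.0000 = 9.2195
L_4: Δ = A_4−P = (4.0000, -1.0000) → ‖Δ‖ = √17.0000 = 4.1231

(5.6569, 9.8489, 9.2195, 4.1231)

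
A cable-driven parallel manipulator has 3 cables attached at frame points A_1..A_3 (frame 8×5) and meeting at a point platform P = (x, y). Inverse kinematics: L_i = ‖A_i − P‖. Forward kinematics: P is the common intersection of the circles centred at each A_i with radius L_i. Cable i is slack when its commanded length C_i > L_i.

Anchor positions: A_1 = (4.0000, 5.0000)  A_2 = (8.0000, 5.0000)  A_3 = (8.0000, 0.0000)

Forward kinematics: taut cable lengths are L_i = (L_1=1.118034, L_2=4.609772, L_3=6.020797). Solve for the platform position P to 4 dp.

each cable: (A_i−P)·(A_i−P) = L_i²; let q_i = ‖A_i‖²−L_i²
q_1 = 16.0000+25.0000−1.2500 = 39.7500
row 1: -8.0000x + 0.0000y = -28.0000  (q_2=67.7500)
row 2: -8.0000x + 10.0000y = 12.0000  (q_3=27.7500)
Cramer on rows 1–2 → x = 3.5000, y = 4.0000

(3.5000, 4.0000)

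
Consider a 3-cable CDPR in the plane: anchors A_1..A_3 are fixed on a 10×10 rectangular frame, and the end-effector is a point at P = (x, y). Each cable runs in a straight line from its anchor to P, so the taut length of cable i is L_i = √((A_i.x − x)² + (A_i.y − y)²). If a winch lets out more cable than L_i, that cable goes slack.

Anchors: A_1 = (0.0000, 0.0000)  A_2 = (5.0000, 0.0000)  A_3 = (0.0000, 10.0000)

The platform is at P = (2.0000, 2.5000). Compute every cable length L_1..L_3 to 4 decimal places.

(3.2016, 3.9051, 7.7621)

L_1: Δ = A_1−P = (-2.0000, -2.5000) → ‖Δ‖ = √10.2500 = 3.2016
L_2: Δ = A_2−P = (3.0000, -2.5000) → ‖Δ‖ = √15.2500 = 3.9051
L_3: Δ = A_3−P = (-2.0000, 7.5000) → ‖Δ‖ = √60.2500 = 7.7621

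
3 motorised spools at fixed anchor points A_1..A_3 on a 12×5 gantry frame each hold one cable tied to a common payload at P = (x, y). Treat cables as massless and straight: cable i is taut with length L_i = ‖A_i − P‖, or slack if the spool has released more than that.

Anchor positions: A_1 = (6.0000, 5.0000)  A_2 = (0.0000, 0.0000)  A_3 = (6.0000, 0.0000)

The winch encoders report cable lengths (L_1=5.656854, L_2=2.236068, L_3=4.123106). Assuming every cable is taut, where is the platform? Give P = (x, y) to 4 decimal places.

each cable: (A_i−P)·(A_i−P) = L_i²; let c_i = ‖A_i‖²−L_i²
c_1 = 36.0000+25.0000−32.0000 = 29.0000
row 1: 12.0000x + 10.0000y = 34.0000  (c_2=-5.0000)
row 2: 0.0000x + 10.0000y = 10.0000  (c_3=19.0000)
Cramer on rows 1–2 → x = 2.0000, y = 1.0000

(2.0000, 1.0000)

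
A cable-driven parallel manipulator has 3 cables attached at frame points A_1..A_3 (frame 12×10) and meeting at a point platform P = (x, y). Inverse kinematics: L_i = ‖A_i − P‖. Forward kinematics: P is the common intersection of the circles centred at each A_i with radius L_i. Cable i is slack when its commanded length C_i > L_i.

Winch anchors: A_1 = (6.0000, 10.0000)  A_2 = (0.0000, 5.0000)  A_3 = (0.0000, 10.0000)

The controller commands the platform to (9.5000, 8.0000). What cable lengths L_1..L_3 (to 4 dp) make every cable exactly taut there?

L_1: Δ = A_1−P = (-3.5000, 2.0000) → ‖Δ‖ = √16.2500 = 4.0311
L_2: Δ = A_2−P = (-9.5000, -3.0000) → ‖Δ‖ = √99.2500 = 9.9624
L_3: Δ = A_3−P = (-9.5000, 2.0000) → ‖Δ‖ = √94.2500 = 9.7082

(4.0311, 9.9624, 9.7082)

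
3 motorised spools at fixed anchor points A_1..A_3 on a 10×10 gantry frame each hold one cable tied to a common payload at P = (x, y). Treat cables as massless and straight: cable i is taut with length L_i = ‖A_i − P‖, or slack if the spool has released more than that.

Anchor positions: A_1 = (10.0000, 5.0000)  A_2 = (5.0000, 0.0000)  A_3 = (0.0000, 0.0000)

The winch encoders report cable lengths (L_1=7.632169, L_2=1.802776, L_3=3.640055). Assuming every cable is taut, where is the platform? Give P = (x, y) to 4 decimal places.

(3.5000, 1.0000)

each cable: (A_i−P)·(A_i−P) = L_i²; let k_i = ‖A_i‖²−L_i²
k_1 = 100.0000+25.0000−58.2500 = 66.7500
row 1: 10.0000x + 10.0000y = 45.0000  (k_2=21.7500)
row 2: 20.0000x + 10.0000y = 80.0000  (k_3=-13.2500)
Cramer on rows 1–2 → x = 3.5000, y = 1.0000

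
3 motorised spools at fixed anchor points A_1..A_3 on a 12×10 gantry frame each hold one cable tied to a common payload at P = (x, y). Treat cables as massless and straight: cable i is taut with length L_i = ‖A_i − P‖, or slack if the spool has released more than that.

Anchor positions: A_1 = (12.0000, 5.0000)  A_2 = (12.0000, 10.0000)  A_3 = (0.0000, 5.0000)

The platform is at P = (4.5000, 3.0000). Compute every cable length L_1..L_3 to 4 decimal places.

(7.7621, 10.2591, 4.9244)

L_1 = √((12.0000−4.5000)² + (5.0000−3.0000)²) = 7.7621
L_2 = √((12.0000−4.5000)² + (10.0000−3.0000)²) = 10.2591
L_3 = √((0.0000−4.5000)² + (5.0000−3.0000)²) = 4.9244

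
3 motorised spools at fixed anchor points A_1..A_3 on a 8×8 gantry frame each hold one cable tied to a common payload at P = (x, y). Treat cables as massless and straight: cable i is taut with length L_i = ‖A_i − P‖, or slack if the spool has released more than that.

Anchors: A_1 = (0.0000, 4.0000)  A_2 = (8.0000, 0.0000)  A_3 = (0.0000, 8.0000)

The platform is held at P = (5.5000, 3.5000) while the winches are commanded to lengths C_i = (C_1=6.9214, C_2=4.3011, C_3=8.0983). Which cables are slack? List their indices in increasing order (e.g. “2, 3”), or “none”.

cable 1: L_1 = ‖A_1−P‖ = 5.5227;  C_1 = 6.9214 → slack
cable 2: L_2 = ‖A_2−P‖ = 4.3012;  C_2 = 4.3011 → taut
cable 3: L_3 = ‖A_3−P‖ = 7.1063;  C_3 = 8.0983 → slack

1, 3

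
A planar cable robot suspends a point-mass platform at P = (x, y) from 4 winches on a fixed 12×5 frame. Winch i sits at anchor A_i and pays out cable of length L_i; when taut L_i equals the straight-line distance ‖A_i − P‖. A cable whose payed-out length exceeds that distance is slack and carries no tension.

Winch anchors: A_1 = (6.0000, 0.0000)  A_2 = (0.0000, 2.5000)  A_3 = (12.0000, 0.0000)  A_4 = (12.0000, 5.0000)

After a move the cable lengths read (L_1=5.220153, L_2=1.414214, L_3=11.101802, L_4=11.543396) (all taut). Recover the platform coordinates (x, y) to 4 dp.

expand ‖A_i−P‖²=L_i² and subtract eq 1 (k_i ≔ ‖A_i‖²−L_i²)
k_1 = 36.0000+0.0000−27.2500 = 8.7500
eq1−eq2 → [12.0000  -5.0000]·P = 4.5000
eq1−eq3 → [-12.0000  0.0000]·P = -12.0000
eq1−eq4 → [-12.0000  -10.0000]·P = -27.0000
2×2 solve → P = (1.0000, 1.5000)
check cable 4: ‖A_4−P‖² = 133.2500 ≈ L_4² = 133.2500 ✓

(1.0000, 1.5000)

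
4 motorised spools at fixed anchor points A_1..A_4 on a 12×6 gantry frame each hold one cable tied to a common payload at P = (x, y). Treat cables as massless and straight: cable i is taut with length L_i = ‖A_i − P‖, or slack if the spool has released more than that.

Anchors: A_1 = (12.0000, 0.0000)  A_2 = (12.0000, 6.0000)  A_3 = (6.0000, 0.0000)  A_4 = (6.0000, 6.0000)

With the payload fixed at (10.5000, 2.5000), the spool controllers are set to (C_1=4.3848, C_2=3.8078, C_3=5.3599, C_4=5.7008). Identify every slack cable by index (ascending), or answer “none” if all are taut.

1, 3

i=1: geometric 2.9155 vs commanded 4.3848 ⇒ slack
i=2: geometric 3.8079 vs commanded 3.8078 ⇒ taut
i=3: geometric 5.1478 vs commanded 5.3599 ⇒ slack
i=4: geometric 5.7009 vs commanded 5.7008 ⇒ taut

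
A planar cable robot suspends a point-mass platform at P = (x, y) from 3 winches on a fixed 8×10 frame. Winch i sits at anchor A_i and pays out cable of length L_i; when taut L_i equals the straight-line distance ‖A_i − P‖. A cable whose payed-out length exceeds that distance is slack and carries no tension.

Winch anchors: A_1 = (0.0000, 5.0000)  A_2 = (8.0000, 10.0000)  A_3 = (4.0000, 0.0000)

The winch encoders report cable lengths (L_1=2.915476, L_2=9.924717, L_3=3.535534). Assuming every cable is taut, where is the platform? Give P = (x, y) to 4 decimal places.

each cable: (A_i−P)·(A_i−P) = L_i²; let k_i = ‖A_i‖²−L_i²
k_1 = 0.0000+25.0000−8.5000 = 16.5000
row 1: -16.0000x − 10.0000y = -49.0000  (k_2=65.5000)
row 2: -8.0000x + 10.0000y = 13.0000  (k_3=3.5000)
Cramer on rows 1–2 → x = 1.5000, y = 2.5000

(1.5000, 2.5000)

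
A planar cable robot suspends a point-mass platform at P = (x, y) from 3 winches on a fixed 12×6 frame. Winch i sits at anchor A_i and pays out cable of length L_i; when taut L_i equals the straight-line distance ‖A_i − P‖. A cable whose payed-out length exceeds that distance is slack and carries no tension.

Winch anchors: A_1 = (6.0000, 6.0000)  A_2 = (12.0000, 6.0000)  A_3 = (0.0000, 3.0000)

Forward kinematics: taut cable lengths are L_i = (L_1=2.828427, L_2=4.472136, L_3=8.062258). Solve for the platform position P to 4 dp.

(8.0000, 4.0000)

expand ‖A_i−P‖²=L_i² and subtract eq 1 (c_i ≔ ‖A_i‖²−L_i²)
c_1 = 36.0000+36.0000−8.0000 = 64.0000
eq1−eq2 → [-12.0000  0.0000]·P = -96.0000
eq1−eq3 → [12.0000  6.0000]·P = 120.0000
2×2 solve → P = (8.0000, 4.0000)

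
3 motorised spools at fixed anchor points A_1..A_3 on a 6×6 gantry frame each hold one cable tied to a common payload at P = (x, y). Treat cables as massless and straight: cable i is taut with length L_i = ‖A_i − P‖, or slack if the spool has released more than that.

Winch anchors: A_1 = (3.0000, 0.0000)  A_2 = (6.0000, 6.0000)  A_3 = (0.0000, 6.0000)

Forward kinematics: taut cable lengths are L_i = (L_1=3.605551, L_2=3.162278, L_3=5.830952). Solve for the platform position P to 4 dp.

(5.0000, 3.0000)

each cable: (A_i−P)·(A_i−P) = L_i²; let c_i = ‖A_i‖²−L_i²
c_1 = 9.0000+0.0000−13.0000 = -4.0000
row 1: -6.0000x − 12.0000y = -66.0000  (c_2=62.0000)
row 2: 6.0000x − 12.0000y = -6.0000  (c_3=2.0000)
Cramer on rows 1–2 → x = 5.0000, y = 3.0000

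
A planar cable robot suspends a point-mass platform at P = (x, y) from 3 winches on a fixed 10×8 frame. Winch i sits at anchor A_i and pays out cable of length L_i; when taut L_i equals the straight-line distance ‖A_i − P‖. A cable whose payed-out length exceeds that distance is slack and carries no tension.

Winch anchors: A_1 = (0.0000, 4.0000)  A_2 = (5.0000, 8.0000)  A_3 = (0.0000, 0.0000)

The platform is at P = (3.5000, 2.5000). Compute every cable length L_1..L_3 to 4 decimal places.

(3.8079, 5.7009, 4.3012)

L_1 = √((0.0000−3.5000)² + (4.0000−2.5000)²) = 3.8079
L_2 = √((5.0000−3.5000)² + (8.0000−2.5000)²) = 5.7009
L_3 = √((0.0000−3.5000)² + (0.0000−2.5000)²) = 4.3012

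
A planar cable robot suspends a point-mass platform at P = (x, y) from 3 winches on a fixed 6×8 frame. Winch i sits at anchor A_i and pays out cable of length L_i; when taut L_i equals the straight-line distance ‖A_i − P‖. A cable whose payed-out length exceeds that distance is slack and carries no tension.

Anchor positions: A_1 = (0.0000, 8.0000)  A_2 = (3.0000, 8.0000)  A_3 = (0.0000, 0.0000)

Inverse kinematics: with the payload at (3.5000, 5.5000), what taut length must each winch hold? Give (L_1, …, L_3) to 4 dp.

(4.3012, 2.5495, 6.5192)

L_1: Δ = A_1−P = (-3.5000, 2.5000) → ‖Δ‖ = √18.5000 = 4.3012
L_2: Δ = A_2−P = (-0.5000, 2.5000) → ‖Δ‖ = √6.5000 = 2.5495
L_3: Δ = A_3−P = (-3.5000, -5.5000) → ‖Δ‖ = √42.5000 = 6.5192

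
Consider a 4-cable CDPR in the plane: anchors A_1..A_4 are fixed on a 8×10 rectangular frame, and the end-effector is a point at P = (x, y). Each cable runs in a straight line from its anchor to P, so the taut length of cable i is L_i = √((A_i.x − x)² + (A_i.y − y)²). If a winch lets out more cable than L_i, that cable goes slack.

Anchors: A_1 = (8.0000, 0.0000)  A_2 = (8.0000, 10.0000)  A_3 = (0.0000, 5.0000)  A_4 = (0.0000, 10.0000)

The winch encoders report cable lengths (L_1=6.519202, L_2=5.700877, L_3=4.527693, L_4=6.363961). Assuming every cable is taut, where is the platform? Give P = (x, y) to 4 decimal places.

(4.5000, 5.5000)

each cable: (A_i−P)·(A_i−P) = L_i²; let q_i = ‖A_i‖²−L_i²
q_1 = 64.0000+0.0000−42.5000 = 21.5000
row 1: 0.0000x − 20.0000y = -110.0000  (q_2=131.5000)
row 2: 16.0000x − 10.0000y = 17.0000  (q_3=4.5000)
row 3: 16.0000x − 20.0000y = -38.0000  (q_4=59.5000)
Cramer on rows 1–2 → x = 4.5000, y = 5.5000
check cable 4: ‖A_4−P‖² = 40.5000 ≈ L_4² = 40.5000 ✓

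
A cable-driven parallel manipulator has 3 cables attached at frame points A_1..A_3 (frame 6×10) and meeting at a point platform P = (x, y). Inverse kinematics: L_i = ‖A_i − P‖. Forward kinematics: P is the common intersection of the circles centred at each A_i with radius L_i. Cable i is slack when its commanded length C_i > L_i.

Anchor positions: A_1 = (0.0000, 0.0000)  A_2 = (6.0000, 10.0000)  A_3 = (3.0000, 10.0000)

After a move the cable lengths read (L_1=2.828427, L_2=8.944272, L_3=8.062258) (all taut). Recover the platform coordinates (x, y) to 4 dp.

expand ‖A_i−P‖²=L_i² and subtract eq 1 (k_i ≔ ‖A_i‖²−L_i²)
k_1 = 0.0000+0.0000−8.0000 = -8.0000
eq1−eq2 → [-12.0000  -20.0000]·P = -64.0000
eq1−eq3 → [-6.0000  -20.0000]·P = -52.0000
2×2 solve → P = (2.0000, 2.0000)

(2.0000, 2.0000)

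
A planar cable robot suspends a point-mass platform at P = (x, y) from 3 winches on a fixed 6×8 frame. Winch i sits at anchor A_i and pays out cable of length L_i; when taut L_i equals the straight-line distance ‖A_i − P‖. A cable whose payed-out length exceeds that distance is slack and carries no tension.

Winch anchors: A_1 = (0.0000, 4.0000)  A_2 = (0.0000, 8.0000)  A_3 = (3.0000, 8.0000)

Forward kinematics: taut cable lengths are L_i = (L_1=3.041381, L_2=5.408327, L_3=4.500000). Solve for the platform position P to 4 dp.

each cable: (A_i−P)·(A_i−P) = L_i²; let c_i = ‖A_i‖²−L_i²
c_1 = 0.0000+16.0000−9.2500 = 6.7500
row 1: 0.0000x − 8.0000y = -28.0000  (c_2=34.7500)
row 2: -6.0000x − 8.0000y = -46.0000  (c_3=52.7500)
Cramer on rows 1–2 → x = 3.0000, y = 3.5000

(3.0000, 3.5000)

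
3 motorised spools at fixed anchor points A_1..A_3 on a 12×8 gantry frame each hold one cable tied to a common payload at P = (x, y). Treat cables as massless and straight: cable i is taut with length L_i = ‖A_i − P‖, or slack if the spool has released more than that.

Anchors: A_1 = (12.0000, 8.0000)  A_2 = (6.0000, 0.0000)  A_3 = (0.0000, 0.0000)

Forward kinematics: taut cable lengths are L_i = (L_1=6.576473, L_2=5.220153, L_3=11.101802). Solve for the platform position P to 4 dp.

circle eqns → linear via eq_j − eq_1; set k_j = A_j·A_j − L_j²
k_1 = 144.0000+64.0000−43.2500 = 164.7500
12.0000·x + 16.0000·y = k_1−k_2 = 156.0000
24.0000·x + 16.0000·y = k_1−k_3 = 288.0000
solve first two rows → x=11.0000, y=1.5000

(11.0000, 1.5000)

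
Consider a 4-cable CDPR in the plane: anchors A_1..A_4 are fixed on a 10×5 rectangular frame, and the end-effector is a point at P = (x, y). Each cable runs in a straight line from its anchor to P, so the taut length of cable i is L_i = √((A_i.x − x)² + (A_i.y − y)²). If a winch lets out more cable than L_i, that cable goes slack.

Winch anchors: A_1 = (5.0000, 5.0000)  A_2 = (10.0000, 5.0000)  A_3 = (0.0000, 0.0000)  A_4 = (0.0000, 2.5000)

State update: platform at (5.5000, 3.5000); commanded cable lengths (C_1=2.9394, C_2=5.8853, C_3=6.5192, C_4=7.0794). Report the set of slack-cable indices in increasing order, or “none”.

cable 1: L_1 = ‖A_1−P‖ = 1.5811;  C_1 = 2.9394 → slack
cable 2: L_2 = ‖A_2−P‖ = 4.7434;  C_2 = 5.8853 → slack
cable 3: L_3 = ‖A_3−P‖ = 6.5192;  C_3 = 6.5192 → taut
cable 4: L_4 = ‖A_4−P‖ = 5.5902;  C_4 = 7.0794 → slack

1, 2, 4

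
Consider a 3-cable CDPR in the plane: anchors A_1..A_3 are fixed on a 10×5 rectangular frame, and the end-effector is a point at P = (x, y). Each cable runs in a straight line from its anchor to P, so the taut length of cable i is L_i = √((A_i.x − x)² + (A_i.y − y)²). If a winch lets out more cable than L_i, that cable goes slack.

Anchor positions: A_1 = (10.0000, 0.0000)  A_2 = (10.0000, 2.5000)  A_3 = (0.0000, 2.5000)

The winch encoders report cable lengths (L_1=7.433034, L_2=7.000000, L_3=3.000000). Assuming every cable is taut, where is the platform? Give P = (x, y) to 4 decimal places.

(3.0000, 2.5000)

each cable: (A_i−P)·(A_i−P) = L_i²; let q_i = ‖A_i‖²−L_i²
q_1 = 100.0000+0.0000−55.2500 = 44.7500
row 1: 0.0000x − 5.0000y = -12.5000  (q_2=57.2500)
row 2: 20.0000x − 5.0000y = 47.5000  (q_3=-2.7500)
Cramer on rows 1–2 → x = 3.0000, y = 2.5000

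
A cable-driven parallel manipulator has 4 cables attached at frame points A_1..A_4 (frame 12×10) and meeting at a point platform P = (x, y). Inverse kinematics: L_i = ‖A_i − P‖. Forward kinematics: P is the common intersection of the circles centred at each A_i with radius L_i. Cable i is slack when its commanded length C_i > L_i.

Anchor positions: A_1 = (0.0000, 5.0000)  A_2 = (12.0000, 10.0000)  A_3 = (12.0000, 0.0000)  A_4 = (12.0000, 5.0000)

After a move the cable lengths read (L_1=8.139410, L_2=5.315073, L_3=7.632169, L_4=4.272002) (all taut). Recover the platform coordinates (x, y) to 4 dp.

each cable: (A_i−P)·(A_i−P) = L_i²; let k_i = ‖A_i‖²−L_i²
k_1 = 0.0000+25.0000−66.2500 = -41.2500
row 1: -24.0000x − 10.0000y = -257.0000  (k_2=215.7500)
row 2: -24.0000x + 10.0000y = -127.0000  (k_3=85.7500)
row 3: -24.0000x + 0.0000y = -192.0000  (k_4=150.7500)
Cramer on rows 1–2 → x = 8.0000, y = 6.5000
check cable 4: ‖A_4−P‖² = 18.2500 ≈ L_4² = 18.2500 ✓

(8.0000, 6.5000)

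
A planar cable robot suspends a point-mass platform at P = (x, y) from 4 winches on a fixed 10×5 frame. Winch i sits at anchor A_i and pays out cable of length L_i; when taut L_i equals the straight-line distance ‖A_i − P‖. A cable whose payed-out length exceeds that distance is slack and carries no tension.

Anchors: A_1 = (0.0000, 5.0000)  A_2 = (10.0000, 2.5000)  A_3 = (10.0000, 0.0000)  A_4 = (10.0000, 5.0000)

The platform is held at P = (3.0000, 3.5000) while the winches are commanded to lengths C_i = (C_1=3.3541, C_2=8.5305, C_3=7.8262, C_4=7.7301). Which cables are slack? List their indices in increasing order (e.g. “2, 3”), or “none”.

2, 4

cable 1: √((-3.0000)²+(1.5000)²)=3.3541, C_1=3.3541: taut
cable 2: √((7.0000)²+(-1.0000)²)=7.0711, C_2=8.5305: slack
cable 3: √((7.0000)²+(-3.5000)²)=7.8262, C_3=7.8262: taut
cable 4: √((7.0000)²+(1.5000)²)=7.1589, C_4=7.7301: slack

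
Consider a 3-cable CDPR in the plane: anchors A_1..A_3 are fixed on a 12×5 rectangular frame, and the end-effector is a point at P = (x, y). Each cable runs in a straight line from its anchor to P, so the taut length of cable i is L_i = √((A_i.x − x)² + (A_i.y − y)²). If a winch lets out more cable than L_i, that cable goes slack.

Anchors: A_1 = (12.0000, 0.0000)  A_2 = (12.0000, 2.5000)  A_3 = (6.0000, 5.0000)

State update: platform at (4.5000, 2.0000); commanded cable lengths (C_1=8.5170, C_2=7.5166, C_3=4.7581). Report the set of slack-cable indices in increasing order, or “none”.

1, 3

i=1: geometric 7.7621 vs commanded 8.5170 ⇒ slack
i=2: geometric 7.5166 vs commanded 7.5166 ⇒ taut
i=3: geometric 3.3541 vs commanded 4.7581 ⇒ slack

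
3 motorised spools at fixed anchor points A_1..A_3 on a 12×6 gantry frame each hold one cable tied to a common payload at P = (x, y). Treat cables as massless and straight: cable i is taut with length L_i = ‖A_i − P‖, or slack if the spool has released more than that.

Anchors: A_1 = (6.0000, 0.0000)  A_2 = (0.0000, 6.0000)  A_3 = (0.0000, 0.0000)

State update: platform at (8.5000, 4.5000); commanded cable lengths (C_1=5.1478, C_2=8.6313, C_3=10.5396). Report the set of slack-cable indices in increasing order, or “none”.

3

cable 1: √((-2.5000)²+(-4.5000)²)=5.1478, C_1=5.1478: taut
cable 2: √((-8.5000)²+(1.5000)²)=8.6313, C_2=8.6313: taut
cable 3: √((-8.5000)²+(-4.5000)²)=9.6177, C_3=10.5396: slack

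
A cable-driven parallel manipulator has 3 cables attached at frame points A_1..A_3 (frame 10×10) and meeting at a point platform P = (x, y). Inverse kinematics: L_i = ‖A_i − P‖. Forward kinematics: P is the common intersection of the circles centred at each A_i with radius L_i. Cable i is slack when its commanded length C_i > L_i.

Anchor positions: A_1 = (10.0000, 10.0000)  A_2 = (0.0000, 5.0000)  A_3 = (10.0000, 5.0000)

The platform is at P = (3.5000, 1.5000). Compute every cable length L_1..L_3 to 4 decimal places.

cable 1: Δx=6.5000, Δy=8.5000; L_1 = √(Δx²+Δy²) = 10.7005
cable 2: Δx=-3.5000, Δy=3.5000; L_2 = √(Δx²+Δy²) = 4.9497
cable 3: Δx=6.5000, Δy=3.5000; L_3 = √(Δx²+Δy²) = 7.3824

(10.7005, 4.9497, 7.3824)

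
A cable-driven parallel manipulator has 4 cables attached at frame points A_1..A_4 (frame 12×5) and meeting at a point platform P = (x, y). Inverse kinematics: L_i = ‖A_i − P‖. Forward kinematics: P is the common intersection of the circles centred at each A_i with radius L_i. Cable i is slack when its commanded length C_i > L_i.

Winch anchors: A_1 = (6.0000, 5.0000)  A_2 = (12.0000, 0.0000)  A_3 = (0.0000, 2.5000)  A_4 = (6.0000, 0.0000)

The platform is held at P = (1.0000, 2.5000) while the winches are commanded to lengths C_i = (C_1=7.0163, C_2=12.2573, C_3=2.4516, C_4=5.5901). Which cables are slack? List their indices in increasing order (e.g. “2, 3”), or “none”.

i=1: geometric 5.5902 vs commanded 7.0163 ⇒ slack
i=2: geometric 11.2805 vs commanded 12.2573 ⇒ slack
i=3: geometric 1.0000 vs commanded 2.4516 ⇒ slack
i=4: geometric 5.5902 vs commanded 5.5901 ⇒ taut

1, 2, 3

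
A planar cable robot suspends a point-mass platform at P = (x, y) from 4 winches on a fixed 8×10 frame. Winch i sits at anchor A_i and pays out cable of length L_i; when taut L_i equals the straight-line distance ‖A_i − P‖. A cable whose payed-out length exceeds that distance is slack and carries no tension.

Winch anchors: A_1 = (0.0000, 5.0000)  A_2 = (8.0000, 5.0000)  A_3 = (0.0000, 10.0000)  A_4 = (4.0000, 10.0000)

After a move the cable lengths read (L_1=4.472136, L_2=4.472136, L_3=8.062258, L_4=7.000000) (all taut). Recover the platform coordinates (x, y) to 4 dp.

(4.0000, 3.0000)

each cable: (A_i−P)·(A_i−P) = L_i²; let q_i = ‖A_i‖²−L_i²
q_1 = 0.0000+25.0000−20.0000 = 5.0000
row 1: -16.0000x + 0.0000y = -64.0000  (q_2=69.0000)
row 2: 0.0000x − 10.0000y = -30.0000  (q_3=35.0000)
row 3: -8.0000x − 10.0000y = -62.0000  (q_4=67.0000)
Cramer on rows 1–2 → x = 4.0000, y = 3.0000
check cable 4: ‖A_4−P‖² = 49.0000 ≈ L_4² = 49.0000 ✓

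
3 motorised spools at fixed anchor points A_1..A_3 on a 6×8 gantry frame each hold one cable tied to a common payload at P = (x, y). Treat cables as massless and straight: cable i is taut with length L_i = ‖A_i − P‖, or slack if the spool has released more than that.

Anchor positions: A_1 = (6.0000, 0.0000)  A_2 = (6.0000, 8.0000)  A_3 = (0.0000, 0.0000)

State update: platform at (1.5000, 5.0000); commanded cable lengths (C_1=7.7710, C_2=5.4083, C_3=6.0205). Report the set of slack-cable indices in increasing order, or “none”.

1, 3

cable 1: L_1 = ‖A_1−P‖ = 6.7268;  C_1 = 7.7710 → slack
cable 2: L_2 = ‖A_2−P‖ = 5.4083;  C_2 = 5.4083 → taut
cable 3: L_3 = ‖A_3−P‖ = 5.2202;  C_3 = 6.0205 → slack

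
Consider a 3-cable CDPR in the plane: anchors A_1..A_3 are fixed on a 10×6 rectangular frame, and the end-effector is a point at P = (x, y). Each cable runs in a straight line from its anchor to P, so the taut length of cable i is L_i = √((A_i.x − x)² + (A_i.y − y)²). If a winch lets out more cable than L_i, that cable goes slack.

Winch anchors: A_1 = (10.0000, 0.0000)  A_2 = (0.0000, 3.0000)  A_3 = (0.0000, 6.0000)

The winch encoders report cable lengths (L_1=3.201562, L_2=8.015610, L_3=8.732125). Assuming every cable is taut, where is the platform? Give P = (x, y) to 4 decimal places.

each cable: (A_i−P)·(A_i−P) = L_i²; let c_i = ‖A_i‖²−L_i²
c_1 = 100.0000+0.0000−10.2500 = 89.7500
row 1: 20.0000x − 6.0000y = 145.0000  (c_2=-55.2500)
row 2: 20.0000x − 12.0000y = 130.0000  (c_3=-40.2500)
Cramer on rows 1–2 → x = 8.0000, y = 2.5000

(8.0000, 2.5000)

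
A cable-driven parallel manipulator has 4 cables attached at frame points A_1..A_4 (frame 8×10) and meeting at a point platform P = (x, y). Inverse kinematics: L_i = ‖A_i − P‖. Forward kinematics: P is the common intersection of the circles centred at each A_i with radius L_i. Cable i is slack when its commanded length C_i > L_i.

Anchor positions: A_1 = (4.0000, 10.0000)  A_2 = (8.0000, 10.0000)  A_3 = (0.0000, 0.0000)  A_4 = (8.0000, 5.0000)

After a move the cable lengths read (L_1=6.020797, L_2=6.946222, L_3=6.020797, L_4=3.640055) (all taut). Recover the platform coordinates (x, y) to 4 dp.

(4.5000, 4.0000)

circle eqns → linear via eq_j − eq_1; set c_j = A_j·A_j − L_j²
c_1 = 16.0000+100.0000−36.2500 = 79.7500
-8.0000·x + 0.0000·y = c_1−c_2 = -36.0000
8.0000·x + 20.0000·y = c_1−c_3 = 116.0000
-8.0000·x + 10.0000·y = c_1−c_4 = 4.0000
solve first two rows → x=4.5000, y=4.0000
check cable 4: ‖A_4−P‖² = 13.2500 ≈ L_4² = 13.2500 ✓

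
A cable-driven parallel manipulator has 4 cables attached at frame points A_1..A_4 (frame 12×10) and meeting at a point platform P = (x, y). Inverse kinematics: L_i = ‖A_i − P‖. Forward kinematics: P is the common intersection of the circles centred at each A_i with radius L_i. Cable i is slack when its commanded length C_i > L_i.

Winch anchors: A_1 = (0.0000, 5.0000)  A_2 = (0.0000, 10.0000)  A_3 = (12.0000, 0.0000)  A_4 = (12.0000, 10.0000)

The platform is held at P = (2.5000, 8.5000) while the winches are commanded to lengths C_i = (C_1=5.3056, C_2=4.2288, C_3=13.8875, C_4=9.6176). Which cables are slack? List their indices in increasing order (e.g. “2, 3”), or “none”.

cable 1: L_1 = ‖A_1−P‖ = 4.3012;  C_1 = 5.3056 → slack
cable 2: L_2 = ‖A_2−P‖ = 2.9155;  C_2 = 4.2288 → slack
cable 3: L_3 = ‖A_3−P‖ = 12.7475;  C_3 = 13.8875 → slack
cable 4: L_4 = ‖A_4−P‖ = 9.6177;  C_4 = 9.6176 → taut

1, 2, 3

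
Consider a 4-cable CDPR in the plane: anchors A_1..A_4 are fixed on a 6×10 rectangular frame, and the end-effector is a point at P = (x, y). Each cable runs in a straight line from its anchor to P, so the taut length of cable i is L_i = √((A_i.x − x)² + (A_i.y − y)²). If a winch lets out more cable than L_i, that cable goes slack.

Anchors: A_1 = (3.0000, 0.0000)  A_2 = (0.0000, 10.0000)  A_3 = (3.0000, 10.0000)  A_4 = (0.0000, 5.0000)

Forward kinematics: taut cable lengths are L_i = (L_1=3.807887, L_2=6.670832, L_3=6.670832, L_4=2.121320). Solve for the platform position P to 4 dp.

circle eqns → linear via eq_j − eq_1; set q_j = A_j·A_j − L_j²
q_1 = 9.0000+0.0000−14.5000 = -5.5000
6.0000·x − 20.0000·y = q_1−q_2 = -61.0000
0.0000·x − 20.0000·y = q_1−q_3 = -70.0000
6.0000·x − 10.0000·y = q_1−q_4 = -26.0000
solve first two rows → x=1.5000, y=3.5000
check cable 4: ‖A_4−P‖² = 4.5000 ≈ L_4² = 4.5000 ✓

(1.5000, 3.5000)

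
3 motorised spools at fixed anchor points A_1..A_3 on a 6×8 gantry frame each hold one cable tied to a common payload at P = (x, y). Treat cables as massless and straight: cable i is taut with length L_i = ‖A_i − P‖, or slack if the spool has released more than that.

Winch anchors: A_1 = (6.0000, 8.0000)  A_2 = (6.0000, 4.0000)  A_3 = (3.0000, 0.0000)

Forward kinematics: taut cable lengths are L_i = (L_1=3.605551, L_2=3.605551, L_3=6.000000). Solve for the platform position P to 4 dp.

(3.0000, 6.0000)

each cable: (A_i−P)·(A_i−P) = L_i²; let c_i = ‖A_i‖²−L_i²
c_1 = 36.0000+64.0000−13.0000 = 87.0000
row 1: 0.0000x + 8.0000y = 48.0000  (c_2=39.0000)
row 2: 6.0000x + 16.0000y = 114.0000  (c_3=-27.0000)
Cramer on rows 1–2 → x = 3.0000, y = 6.0000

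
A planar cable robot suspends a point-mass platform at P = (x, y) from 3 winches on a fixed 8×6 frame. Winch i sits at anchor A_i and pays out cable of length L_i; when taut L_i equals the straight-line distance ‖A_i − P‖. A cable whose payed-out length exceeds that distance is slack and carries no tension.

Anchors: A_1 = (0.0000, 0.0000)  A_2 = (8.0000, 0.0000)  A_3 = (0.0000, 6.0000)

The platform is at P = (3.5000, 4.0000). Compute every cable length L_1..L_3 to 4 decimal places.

cable 1: Δx=-3.5000, Δy=-4.0000; L_1 = √(Δx²+Δy²) = 5.3151
cable 2: Δx=4.5000, Δy=-4.0000; L_2 = √(Δx²+Δy²) = 6.0208
cable 3: Δx=-3.5000, Δy=2.0000; L_3 = √(Δx²+Δy²) = 4.0311

(5.3151, 6.0208, 4.0311)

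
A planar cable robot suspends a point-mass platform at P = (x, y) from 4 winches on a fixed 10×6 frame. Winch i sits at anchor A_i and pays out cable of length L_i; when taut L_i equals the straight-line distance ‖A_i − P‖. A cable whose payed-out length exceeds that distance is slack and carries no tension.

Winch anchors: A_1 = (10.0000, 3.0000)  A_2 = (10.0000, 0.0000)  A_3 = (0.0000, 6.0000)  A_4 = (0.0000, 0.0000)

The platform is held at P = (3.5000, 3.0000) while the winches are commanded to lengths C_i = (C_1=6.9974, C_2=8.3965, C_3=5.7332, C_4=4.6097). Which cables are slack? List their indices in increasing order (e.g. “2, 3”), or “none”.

i=1: geometric 6.5000 vs commanded 6.9974 ⇒ slack
i=2: geometric 7.1589 vs commanded 8.3965 ⇒ slack
i=3: geometric 4.6098 vs commanded 5.7332 ⇒ slack
i=4: geometric 4.6098 vs commanded 4.6097 ⇒ taut

1, 2, 3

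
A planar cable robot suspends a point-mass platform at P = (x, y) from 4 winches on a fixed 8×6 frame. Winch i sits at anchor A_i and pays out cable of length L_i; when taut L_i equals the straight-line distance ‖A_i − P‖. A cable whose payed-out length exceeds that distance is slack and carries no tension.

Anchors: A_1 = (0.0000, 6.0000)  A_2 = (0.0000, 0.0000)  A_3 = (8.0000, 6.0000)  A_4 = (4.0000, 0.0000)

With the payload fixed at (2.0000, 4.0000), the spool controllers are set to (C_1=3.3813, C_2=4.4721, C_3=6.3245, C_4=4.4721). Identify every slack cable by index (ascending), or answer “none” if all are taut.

cable 1: √((-2.0000)²+(2.0000)²)=2.8284, C_1=3.3813: slack
cable 2: √((-2.0000)²+(-4.0000)²)=4.4721, C_2=4.4721: taut
cable 3: √((6.0000)²+(2.0000)²)=6.3246, C_3=6.3245: taut
cable 4: √((2.0000)²+(-4.0000)²)=4.4721, C_4=4.4721: taut

1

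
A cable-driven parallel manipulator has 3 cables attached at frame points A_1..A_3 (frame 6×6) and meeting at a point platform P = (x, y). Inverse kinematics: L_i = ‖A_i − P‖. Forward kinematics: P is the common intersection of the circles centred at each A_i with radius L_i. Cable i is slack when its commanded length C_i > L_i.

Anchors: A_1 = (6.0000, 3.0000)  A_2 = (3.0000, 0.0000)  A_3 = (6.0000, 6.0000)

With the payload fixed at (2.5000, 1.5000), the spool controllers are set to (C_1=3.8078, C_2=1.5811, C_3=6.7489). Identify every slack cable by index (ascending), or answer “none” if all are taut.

3

i=1: geometric 3.8079 vs commanded 3.8078 ⇒ taut
i=2: geometric 1.5811 vs commanded 1.5811 ⇒ taut
i=3: geometric 5.7009 vs commanded 6.7489 ⇒ slack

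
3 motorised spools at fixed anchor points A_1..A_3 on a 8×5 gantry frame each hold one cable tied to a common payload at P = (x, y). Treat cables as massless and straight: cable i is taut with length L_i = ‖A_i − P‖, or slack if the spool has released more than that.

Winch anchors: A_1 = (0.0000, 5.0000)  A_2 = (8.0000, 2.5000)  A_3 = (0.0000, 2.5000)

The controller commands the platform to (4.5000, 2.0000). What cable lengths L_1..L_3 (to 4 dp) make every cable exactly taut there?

(5.4083, 3.5355, 4.5277)

cable 1: Δx=-4.5000, Δy=3.0000; L_1 = √(Δx²+Δy²) = 5.4083
cable 2: Δx=3.5000, Δy=0.5000; L_2 = √(Δx²+Δy²) = 3.5355
cable 3: Δx=-4.5000, Δy=0.5000; L_3 = √(Δx²+Δy²) = 4.5277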